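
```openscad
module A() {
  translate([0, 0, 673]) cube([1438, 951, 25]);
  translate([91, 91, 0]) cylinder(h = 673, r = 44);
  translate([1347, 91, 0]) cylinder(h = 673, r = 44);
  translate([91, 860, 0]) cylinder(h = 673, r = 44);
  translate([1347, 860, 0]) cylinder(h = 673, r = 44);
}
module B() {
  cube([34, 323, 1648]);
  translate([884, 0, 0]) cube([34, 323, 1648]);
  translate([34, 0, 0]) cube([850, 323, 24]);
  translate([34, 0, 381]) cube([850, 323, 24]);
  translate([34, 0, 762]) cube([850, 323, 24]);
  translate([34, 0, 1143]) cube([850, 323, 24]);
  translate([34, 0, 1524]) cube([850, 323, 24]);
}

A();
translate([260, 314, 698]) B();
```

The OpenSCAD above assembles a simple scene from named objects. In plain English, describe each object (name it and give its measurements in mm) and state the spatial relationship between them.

A is a rectangular dining table. The top is 1438×951×25 mm with its upper surface at z = 698 mm. It stands on four round legs of 88 mm diameter, each leg's bounding box inset 47 mm from the nearest pair of top edges, running from the floor to the underside of the top.

B is an open bookshelf. Two side panels, each 34 mm thick, 323 mm deep and 1648 mm tall, stand 918 mm apart (outside-to-outside). Between them sit 5 shelves, each 24 mm thick and 323 mm deep, spanning the full gap between the sides. The bottom shelf rests on the floor (its underside at z = 0) and the clear gap between one shelf's top and the next shelf's underside is 357 mm.

The bookshelf is on top of the table, centred.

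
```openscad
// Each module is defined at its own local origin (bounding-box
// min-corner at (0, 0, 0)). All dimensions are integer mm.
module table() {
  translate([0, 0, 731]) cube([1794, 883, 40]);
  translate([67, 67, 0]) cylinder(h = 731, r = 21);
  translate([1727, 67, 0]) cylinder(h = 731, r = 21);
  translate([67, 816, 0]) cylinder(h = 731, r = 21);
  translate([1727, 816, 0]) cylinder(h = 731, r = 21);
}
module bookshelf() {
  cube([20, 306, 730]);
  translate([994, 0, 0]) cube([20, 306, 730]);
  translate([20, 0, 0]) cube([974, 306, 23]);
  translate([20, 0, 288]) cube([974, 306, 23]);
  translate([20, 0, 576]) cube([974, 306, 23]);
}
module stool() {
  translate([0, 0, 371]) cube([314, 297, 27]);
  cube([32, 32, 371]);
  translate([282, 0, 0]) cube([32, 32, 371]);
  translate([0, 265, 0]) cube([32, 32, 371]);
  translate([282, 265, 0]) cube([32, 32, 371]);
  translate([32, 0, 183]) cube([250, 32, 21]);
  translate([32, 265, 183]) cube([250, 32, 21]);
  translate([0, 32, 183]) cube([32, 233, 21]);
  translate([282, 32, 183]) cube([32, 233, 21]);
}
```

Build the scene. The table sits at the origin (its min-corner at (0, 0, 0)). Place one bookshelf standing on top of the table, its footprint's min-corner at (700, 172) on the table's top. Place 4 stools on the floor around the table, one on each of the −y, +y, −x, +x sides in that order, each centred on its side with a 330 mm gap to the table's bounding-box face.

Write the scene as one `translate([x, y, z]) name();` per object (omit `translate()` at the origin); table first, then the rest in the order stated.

table();
translate([700, 172, 771]) bookshelf();
translate([740, -627, 0]) stool();
translate([740, 1213, 0]) stool();
translate([-644, 293, 0]) stool();
translate([2124, 293, 0]) stool();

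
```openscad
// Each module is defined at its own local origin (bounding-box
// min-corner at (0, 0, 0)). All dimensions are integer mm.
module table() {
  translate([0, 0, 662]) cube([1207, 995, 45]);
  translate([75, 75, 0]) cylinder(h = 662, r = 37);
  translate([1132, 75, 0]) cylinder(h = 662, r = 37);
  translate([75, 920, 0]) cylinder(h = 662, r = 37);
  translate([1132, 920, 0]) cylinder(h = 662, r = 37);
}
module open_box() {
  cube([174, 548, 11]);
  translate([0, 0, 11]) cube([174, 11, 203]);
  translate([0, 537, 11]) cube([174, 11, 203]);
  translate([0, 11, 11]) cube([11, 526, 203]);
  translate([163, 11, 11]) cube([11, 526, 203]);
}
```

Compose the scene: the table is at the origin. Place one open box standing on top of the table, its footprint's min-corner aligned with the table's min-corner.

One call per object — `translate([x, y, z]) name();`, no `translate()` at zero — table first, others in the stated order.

table();
translate([0, 0, 707]) open_box();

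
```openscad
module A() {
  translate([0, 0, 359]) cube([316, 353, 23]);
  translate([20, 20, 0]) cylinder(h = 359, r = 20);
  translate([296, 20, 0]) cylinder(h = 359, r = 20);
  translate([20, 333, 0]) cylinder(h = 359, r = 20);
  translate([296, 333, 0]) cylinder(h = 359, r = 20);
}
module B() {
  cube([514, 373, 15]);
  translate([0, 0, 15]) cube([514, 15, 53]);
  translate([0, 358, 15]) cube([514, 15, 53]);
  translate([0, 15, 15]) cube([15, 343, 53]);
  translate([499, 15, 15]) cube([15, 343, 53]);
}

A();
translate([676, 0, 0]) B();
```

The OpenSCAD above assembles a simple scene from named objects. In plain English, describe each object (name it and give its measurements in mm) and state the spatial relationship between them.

A is a four-legged stool. The seat is a 316×353×23 mm slab whose top surface is at z = 382 mm; four round legs, each 40 mm in diameter, run from the floor (z = 0) to the underside of the seat, each leg's axis is inset half a diameter from the nearest pair of seat edges (so the leg's bounding box is flush with the corner).

B is an open-topped rectangular box: outside dimensions 514×373×68 mm, with a uniform wall and base thickness of 15 mm. The base is a full 514×373 slab on the floor; four walls sit on top of the base. The front and back walls (the −y and +y sides) span the full width; the two side walls fit between them.

The open box is on the floor beside the stool on its +x side.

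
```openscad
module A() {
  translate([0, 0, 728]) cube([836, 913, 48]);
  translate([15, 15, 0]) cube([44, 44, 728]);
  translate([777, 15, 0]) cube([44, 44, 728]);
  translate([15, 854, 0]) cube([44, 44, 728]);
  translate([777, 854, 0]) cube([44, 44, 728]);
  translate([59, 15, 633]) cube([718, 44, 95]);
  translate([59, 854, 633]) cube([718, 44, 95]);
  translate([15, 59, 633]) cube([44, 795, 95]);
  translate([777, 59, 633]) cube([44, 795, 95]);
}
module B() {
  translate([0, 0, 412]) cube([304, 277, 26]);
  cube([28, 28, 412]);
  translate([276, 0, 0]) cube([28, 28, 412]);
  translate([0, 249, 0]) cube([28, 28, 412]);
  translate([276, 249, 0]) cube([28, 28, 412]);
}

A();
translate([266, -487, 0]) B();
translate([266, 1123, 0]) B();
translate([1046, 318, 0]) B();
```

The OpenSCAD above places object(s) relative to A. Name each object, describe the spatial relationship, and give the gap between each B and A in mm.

A is a table. B is a stool. Three stools sit around the table at the −y, +y, +x sides. The gap between each stool and the table is 210 mm.

Each stool's nearest face is 210 mm from the table's bounding box.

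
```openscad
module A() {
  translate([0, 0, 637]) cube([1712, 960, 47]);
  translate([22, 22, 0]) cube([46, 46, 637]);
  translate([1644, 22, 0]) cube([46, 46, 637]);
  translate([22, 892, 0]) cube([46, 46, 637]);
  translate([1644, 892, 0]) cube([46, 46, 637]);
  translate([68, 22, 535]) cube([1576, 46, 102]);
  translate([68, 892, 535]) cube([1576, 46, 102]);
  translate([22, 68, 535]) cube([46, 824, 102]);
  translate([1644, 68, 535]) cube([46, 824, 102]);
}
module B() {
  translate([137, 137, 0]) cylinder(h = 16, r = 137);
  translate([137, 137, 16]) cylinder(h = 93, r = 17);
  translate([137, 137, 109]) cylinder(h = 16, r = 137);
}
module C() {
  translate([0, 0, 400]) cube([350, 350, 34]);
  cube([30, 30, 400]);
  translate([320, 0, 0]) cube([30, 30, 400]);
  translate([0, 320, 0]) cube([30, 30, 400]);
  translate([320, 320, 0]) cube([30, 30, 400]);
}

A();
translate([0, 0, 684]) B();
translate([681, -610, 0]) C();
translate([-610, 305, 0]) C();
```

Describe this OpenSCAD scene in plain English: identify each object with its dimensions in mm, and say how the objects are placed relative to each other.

A is a table with a 1712×960 mm rectangular top, 47 mm thick, top surface at z = 684 mm, supported by four 46×46 mm square legs, each inset 22 mm from the nearest pair of top edges, running from the floor. Four apron rails, 46 mm thick and 102 mm tall, run between adjacent legs with their top edges flush with the underside of the top and their outer faces flush with the legs' outer faces.

B is a spool: two coaxial disc flanges of radius 137 mm and thickness 16 mm, joined by a core cylinder of radius 17 mm and height 93 mm. The lower flange rests on z = 0 and the three cylinders share a vertical axis.

C is a four-legged stool. The seat is a 350×350×34 mm slab whose top surface is at z = 434 mm; four square legs, each 30×30 mm in cross-section, run from the floor (z = 0) to the underside of the seat, each flush with a corner of the seat.

The spool is on top of the table. Two stools sit around the table at the −y, −x sides.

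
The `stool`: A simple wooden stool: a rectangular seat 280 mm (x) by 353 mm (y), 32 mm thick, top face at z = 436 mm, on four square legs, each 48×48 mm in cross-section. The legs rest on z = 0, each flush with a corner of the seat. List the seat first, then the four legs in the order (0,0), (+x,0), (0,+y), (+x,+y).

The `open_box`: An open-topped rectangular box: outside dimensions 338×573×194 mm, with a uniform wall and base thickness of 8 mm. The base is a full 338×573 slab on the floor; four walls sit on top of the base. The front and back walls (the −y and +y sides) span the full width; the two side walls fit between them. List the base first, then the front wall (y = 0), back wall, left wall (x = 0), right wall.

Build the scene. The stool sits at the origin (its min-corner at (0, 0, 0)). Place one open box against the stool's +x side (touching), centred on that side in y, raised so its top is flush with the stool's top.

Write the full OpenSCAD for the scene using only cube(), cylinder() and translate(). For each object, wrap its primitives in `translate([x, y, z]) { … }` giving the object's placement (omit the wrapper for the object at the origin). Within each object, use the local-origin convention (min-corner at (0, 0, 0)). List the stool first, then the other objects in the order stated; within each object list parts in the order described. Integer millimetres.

translate([0, 0, 404]) cube([280, 353, 32]);
cube([48, 48, 404]);
translate([232, 0, 0]) cube([48, 48, 404]);
translate([0, 305, 0]) cube([48, 48, 404]);
translate([232, 305, 0]) cube([48, 48, 404]);
translate([280, -110, 242]) {
  cube([338, 573, 8]);
  translate([0, 0, 8]) cube([338, 8, 186]);
  translate([0, 565, 8]) cube([338, 8, 186]);
  translate([0, 8, 8]) cube([8, 557, 186]);
  translate([330, 8, 8]) cube([8, 557, 186]);
}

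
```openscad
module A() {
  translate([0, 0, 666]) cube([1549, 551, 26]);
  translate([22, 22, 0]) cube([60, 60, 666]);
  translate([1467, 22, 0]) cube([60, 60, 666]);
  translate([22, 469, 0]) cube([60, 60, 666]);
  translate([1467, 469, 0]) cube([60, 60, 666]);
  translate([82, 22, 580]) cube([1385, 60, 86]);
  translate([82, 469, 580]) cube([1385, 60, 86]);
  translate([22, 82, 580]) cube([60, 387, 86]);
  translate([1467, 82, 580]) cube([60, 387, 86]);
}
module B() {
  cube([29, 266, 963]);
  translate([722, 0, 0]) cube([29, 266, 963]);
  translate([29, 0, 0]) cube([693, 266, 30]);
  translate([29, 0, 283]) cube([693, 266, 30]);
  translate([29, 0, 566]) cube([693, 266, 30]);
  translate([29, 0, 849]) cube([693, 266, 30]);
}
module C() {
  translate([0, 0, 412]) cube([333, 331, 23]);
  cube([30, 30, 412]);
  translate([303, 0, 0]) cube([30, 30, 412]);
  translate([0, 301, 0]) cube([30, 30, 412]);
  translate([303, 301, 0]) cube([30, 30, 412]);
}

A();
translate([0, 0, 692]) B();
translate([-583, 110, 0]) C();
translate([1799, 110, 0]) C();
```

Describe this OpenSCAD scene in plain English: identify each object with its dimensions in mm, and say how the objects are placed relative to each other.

A is a table: top 1549 mm (x) × 551 mm (y), 26 mm thick, upper face at z = 692 mm, on four 60×60 mm square legs, each inset 22 mm from the nearest pair of top edges, running from z = 0 to the bottom of the top. Four apron rails, 60 mm thick and 86 mm tall, run between adjacent legs with their top edges flush with the underside of the top and their outer faces flush with the legs' outer faces.

B is a bookshelf 751 mm wide overall, 266 mm deep and 963 mm tall. The two sides are 29 mm thick vertical panels. 4 horizontal shelves of 30 mm thickness span between the inner faces of the sides; the lowest shelf sits on the floor and shelves are stacked with a clear vertical gap of 253 mm between each pair.

C is a four-legged stool. The seat is a 333×331×23 mm slab whose top surface is at z = 435 mm; four square legs, each 30×30 mm in cross-section, run from the floor (z = 0) to the underside of the seat, each flush with a corner of the seat.

The bookshelf is on top of the table. Two stools sit around the table at the −x, +x sides.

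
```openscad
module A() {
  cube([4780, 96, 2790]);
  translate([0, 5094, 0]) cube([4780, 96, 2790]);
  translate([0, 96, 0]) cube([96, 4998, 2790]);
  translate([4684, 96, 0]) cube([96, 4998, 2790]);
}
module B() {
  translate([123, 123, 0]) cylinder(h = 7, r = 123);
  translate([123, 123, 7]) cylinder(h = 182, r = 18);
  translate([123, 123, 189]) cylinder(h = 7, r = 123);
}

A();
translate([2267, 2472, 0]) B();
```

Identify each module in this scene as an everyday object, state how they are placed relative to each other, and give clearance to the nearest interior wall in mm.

A is a house frame. B is a spool. The spool sits inside the house frame, centred. The clearance to the nearest interior wall is 2171 mm.

Clearances: x = 2171, y = 2376; minimum 2171 mm.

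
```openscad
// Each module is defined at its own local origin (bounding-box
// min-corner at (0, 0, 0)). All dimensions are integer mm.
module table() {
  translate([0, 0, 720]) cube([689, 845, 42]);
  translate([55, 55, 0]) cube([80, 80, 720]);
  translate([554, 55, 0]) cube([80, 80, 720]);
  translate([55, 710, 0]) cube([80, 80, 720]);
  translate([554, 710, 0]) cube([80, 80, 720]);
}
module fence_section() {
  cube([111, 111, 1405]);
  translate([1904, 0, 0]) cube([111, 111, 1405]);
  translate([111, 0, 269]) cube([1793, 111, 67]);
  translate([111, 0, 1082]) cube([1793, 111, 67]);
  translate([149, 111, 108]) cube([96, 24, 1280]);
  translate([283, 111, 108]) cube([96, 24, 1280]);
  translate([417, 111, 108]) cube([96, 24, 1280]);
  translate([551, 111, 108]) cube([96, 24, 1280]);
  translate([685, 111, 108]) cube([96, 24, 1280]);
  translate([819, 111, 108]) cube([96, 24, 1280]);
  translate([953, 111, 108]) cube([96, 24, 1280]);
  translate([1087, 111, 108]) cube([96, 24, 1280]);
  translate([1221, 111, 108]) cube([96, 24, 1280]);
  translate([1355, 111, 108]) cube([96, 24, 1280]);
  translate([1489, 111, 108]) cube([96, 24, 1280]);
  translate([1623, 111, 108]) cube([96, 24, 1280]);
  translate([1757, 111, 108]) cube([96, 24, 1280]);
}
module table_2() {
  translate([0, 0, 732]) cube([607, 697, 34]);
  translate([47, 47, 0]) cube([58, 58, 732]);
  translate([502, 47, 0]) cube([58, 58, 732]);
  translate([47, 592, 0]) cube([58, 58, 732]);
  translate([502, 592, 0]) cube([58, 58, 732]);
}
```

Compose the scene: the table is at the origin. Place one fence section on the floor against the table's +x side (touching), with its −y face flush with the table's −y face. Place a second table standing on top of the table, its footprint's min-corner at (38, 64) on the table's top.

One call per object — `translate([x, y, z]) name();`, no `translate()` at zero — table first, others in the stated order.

table();
translate([689, 0, 0]) fence_section();
translate([38, 64, 762]) table_2();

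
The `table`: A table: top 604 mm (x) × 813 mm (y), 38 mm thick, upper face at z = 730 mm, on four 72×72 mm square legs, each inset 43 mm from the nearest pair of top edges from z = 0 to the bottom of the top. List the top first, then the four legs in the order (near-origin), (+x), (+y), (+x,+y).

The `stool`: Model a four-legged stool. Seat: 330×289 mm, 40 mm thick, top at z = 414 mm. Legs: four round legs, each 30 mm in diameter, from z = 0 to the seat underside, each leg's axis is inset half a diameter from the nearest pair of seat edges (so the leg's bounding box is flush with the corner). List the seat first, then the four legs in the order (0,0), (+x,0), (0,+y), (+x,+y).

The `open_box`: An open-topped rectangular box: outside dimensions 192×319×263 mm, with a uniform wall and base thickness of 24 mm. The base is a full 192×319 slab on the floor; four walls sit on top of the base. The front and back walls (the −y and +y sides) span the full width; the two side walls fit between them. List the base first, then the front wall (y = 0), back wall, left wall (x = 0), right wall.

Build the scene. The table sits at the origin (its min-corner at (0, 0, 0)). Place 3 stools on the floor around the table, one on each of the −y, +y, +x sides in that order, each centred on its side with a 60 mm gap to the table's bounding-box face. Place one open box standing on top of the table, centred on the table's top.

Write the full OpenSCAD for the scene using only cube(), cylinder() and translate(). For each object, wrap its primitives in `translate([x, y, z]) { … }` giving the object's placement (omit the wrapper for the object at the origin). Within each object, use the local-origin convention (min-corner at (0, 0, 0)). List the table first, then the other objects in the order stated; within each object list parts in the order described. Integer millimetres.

translate([0, 0, 692]) cube([604, 813, 38]);
translate([43, 43, 0]) cube([72, 72, 692]);
translate([489, 43, 0]) cube([72, 72, 692]);
translate([43, 698, 0]) cube([72, 72, 692]);
translate([489, 698, 0]) cube([72, 72, 692]);
translate([137, -349, 0]) {
  translate([0, 0, 374]) cube([330, 289, 40]);
  translate([15, 15, 0]) cylinder(h = 374, r = 15);
  translate([315, 15, 0]) cylinder(h = 374, r = 15);
  translate([15, 274, 0]) cylinder(h = 374, r = 15);
  translate([315, 274, 0]) cylinder(h = 374, r = 15);
}
translate([137, 873, 0]) {
  translate([0, 0, 374]) cube([330, 289, 40]);
  translate([15, 15, 0]) cylinder(h = 374, r = 15);
  translate([315, 15, 0]) cylinder(h = 374, r = 15);
  translate([15, 274, 0]) cylinder(h = 374, r = 15);
  translate([315, 274, 0]) cylinder(h = 374, r = 15);
}
translate([664, 262, 0]) {
  translate([0, 0, 374]) cube([330, 289, 40]);
  translate([15, 15, 0]) cylinder(h = 374, r = 15);
  translate([315, 15, 0]) cylinder(h = 374, r = 15);
  translate([15, 274, 0]) cylinder(h = 374, r = 15);
  translate([315, 274, 0]) cylinder(h = 374, r = 15);
}
translate([206, 247, 730]) {
  cube([192, 319, 24]);
  translate([0, 0, 24]) cube([192, 24, 239]);
  translate([0, 295, 24]) cube([192, 24, 239]);
  translate([0, 24, 24]) cube([24, 271, 239]);
  translate([168, 24, 24]) cube([24, 271, 239]);
}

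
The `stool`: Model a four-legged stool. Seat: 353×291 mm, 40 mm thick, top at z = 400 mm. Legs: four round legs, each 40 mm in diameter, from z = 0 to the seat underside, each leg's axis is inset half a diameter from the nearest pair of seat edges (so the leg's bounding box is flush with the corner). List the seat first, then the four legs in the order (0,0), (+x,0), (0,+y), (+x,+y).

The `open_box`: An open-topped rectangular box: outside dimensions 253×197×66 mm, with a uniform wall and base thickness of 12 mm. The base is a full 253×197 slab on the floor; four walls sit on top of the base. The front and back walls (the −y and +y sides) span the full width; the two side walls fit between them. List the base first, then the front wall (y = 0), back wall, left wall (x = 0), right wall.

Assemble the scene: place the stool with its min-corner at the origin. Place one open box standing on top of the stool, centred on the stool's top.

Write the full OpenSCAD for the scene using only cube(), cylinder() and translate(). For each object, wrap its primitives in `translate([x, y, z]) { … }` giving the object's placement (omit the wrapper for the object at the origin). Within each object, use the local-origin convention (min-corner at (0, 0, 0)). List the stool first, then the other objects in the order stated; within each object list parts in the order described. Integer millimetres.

translate([0, 0, 360]) cube([353, 291, 40]);
translate([20, 20, 0]) cylinder(h = 360, r = 20);
translate([333, 20, 0]) cylinder(h = 360, r = 20);
translate([20, 271, 0]) cylinder(h = 360, r = 20);
translate([333, 271, 0]) cylinder(h = 360, r = 20);
translate([50, 47, 400]) {
  cube([253, 197, 12]);
  translate([0, 0, 12]) cube([253, 12, 54]);
  translate([0, 185, 12]) cube([253, 12, 54]);
  translate([0, 12, 12]) cube([12, 173, 54]);
  translate([241, 12, 12]) cube([12, 173, 54]);
}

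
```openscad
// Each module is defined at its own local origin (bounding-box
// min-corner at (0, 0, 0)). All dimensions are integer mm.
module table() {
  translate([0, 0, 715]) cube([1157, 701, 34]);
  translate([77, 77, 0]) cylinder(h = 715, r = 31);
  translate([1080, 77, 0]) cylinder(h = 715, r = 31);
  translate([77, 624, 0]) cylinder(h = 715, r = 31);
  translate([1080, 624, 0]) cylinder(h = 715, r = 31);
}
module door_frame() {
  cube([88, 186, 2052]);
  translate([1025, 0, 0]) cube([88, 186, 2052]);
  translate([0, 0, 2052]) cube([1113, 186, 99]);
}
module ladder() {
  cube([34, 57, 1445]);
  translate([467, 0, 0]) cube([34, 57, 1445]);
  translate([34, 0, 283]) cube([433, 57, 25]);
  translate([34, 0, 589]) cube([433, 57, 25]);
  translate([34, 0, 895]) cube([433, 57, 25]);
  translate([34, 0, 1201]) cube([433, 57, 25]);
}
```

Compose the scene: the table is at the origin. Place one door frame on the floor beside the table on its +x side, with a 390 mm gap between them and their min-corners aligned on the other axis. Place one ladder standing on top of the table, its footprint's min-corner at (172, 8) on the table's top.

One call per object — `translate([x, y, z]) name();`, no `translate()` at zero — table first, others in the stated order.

table();
translate([1547, 0, 0]) door_frame();
translate([172, 8, 749]) ladder();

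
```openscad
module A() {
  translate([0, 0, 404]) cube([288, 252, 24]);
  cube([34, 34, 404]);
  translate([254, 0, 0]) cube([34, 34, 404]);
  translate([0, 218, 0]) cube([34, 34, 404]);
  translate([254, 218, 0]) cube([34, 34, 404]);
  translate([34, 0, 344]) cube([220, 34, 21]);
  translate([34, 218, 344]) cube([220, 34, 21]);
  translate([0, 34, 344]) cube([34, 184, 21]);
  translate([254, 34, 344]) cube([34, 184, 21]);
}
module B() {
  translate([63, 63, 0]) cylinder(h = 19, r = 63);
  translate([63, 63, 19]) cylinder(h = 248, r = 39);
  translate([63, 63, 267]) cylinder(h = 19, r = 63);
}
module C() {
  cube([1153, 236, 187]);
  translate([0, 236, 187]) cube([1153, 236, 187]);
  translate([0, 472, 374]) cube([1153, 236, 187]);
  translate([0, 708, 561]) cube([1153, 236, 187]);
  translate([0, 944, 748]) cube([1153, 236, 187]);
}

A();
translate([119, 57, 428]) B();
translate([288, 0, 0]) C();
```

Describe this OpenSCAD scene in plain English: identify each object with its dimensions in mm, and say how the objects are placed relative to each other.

A is a four-legged stool. The seat is a 288×252×24 mm slab whose top surface is at z = 428 mm; four square legs, each 34×34 mm in cross-section, run from the floor (z = 0) to the underside of the seat, each flush with a corner of the seat. Four stretchers, 34 mm wide and 21 mm tall, connect adjacent legs with their undersides at z = 344 mm, each running between the inner faces of the legs it joins and aligned with the legs' outer faces on the other axis.

B is a spool: two coaxial disc flanges of radius 63 mm and thickness 19 mm, joined by a core cylinder of radius 39 mm and height 248 mm. The lower flange rests on z = 0 and the three cylinders share a vertical axis.

C is a straight staircase of 5 solid steps. Each step is 1153 mm wide (x), 236 mm deep (y, the going) and 187 mm tall (the rise). The first step rests on the floor; each subsequent step sits one going further in +y and one rise higher in +z, directly behind and above the previous step with no overlap.

The spool is on top of the stool. The staircase is against the stool's +x side, with their −y faces flush.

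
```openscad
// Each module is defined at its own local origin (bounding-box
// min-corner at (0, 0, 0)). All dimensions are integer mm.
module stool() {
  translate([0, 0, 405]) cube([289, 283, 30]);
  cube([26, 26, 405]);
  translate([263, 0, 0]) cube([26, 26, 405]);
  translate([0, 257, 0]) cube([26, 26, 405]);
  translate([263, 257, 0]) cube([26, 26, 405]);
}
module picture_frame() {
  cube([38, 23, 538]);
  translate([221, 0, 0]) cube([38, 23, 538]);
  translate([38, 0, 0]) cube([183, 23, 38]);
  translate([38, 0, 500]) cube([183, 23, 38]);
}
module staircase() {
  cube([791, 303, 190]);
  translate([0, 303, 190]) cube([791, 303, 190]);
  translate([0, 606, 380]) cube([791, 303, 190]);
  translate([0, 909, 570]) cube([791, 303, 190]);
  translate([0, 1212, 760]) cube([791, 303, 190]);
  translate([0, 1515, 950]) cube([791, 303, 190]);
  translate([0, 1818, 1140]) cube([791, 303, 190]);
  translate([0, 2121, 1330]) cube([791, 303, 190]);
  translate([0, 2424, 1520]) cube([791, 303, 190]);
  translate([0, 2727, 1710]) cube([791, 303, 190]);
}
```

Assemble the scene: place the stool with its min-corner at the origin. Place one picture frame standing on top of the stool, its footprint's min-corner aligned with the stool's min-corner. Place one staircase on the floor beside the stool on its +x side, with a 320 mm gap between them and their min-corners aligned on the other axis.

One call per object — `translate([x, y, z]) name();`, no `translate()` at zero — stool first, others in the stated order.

stool();
translate([0, 0, 435]) picture_frame();
translate([609, 0, 0]) staircase();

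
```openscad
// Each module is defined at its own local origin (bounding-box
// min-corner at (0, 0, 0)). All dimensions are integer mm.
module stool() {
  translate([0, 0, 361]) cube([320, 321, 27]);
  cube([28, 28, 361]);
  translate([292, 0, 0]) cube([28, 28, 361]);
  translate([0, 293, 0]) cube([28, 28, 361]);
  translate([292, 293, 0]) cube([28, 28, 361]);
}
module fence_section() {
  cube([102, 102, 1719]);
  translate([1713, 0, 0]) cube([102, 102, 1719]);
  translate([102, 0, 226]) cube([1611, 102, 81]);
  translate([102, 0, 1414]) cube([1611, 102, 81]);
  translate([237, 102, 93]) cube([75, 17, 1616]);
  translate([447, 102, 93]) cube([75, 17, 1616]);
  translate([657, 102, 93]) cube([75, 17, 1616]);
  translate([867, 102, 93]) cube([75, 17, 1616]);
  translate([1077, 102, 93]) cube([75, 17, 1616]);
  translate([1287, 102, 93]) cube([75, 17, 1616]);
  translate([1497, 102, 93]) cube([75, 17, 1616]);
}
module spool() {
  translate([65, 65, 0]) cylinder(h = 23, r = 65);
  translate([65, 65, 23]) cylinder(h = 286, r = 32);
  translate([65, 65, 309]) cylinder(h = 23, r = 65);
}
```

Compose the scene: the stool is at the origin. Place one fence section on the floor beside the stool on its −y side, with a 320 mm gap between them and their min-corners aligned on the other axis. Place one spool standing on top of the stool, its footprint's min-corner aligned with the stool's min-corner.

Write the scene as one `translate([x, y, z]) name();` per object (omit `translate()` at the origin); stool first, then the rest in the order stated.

stool();
translate([0, -439, 0]) fence_section();
translate([0, 0, 388]) spool();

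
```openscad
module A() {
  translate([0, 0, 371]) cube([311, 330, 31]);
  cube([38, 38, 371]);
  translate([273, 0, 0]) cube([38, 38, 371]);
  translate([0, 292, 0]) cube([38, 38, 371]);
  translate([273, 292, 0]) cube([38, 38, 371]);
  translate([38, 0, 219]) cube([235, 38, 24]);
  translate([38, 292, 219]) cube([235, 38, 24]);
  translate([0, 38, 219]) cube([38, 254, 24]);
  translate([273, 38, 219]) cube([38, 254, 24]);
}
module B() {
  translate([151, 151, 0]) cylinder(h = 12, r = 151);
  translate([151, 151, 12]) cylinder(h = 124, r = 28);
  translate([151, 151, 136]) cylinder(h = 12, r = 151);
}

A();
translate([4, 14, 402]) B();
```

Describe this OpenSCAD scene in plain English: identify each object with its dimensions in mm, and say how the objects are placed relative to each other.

A is a simple wooden stool: a rectangular seat 311 mm (x) by 330 mm (y), 31 mm thick, top face at z = 402 mm, on four square legs, each 38×38 mm in cross-section. The legs rest on z = 0, each flush with a corner of the seat. Four stretchers, 38 mm wide and 24 mm tall, connect adjacent legs with their undersides at z = 219 mm, each running between the inner faces of the legs it joins and aligned with the legs' outer faces on the other axis.

B is a spool: two coaxial disc flanges of radius 151 mm and thickness 12 mm, joined by a core cylinder of radius 28 mm and height 124 mm. The lower flange rests on z = 0 and the three cylinders share a vertical axis.

The spool is on top of the stool.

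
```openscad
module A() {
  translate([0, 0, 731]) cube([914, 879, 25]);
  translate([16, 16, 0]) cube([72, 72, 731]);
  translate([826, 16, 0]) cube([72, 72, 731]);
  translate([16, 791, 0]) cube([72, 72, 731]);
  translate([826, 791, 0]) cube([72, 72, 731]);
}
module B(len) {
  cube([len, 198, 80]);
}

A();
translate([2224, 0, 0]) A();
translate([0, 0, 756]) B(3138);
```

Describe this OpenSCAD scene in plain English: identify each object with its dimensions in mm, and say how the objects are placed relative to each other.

A is a table with a 914×879 mm rectangular top, 25 mm thick, top surface at z = 756 mm, supported by four 72×72 mm square legs, each inset 16 mm from the nearest pair of top edges, running from the floor.

B is a rectangular beam 3138 mm long (x), 198 mm deep (y), 80 mm thick (z).

The beam spans the tops of two tables placed 1310 mm apart, resting at z = 756 mm.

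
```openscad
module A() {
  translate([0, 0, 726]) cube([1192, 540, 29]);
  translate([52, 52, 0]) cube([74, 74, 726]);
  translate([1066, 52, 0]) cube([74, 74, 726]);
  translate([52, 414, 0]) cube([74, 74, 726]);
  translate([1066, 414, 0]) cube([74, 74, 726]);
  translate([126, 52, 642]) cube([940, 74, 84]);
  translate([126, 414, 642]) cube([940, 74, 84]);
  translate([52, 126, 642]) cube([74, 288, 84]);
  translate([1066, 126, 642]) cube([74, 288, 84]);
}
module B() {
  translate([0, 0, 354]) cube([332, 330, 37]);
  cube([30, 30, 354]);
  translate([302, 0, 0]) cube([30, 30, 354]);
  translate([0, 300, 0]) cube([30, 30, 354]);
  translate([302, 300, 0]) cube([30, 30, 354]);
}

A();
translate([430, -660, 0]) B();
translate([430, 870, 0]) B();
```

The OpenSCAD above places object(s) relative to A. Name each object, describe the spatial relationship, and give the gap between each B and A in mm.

Each stool's nearest face is 330 mm from the table's bounding box.

A is a table. B is a stool. Two stools sit around the table at the −y, +y sides. The gap between each stool and the table is 330 mm.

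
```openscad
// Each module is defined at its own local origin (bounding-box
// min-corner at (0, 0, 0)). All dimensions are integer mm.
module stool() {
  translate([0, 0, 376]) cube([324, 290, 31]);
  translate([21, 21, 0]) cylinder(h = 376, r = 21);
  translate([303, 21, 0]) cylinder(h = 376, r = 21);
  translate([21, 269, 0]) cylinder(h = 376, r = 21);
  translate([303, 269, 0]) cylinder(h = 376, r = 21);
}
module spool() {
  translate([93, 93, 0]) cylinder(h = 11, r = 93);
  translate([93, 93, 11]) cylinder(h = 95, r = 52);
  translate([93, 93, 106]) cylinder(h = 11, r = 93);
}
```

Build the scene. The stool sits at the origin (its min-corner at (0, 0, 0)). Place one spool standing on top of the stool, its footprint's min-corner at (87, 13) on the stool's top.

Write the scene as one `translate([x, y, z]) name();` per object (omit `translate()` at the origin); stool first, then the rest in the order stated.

stool();
translate([87, 13, 407]) spool();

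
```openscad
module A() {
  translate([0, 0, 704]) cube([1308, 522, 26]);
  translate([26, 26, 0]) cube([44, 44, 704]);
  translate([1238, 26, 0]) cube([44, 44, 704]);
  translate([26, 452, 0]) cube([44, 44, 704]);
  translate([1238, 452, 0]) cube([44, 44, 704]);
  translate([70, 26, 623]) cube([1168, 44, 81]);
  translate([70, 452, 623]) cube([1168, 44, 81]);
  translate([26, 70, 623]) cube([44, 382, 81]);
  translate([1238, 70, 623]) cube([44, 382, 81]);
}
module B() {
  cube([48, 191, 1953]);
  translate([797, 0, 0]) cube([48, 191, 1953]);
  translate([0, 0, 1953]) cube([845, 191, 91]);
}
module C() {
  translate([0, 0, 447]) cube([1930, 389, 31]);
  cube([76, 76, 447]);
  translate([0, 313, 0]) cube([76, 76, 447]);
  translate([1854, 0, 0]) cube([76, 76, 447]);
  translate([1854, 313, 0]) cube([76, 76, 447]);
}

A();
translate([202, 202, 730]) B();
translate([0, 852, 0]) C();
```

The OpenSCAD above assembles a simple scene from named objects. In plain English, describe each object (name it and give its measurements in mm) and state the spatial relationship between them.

A is a table with a 1308×522 mm rectangular top, 26 mm thick, top surface at z = 730 mm, supported by four 44×44 mm square legs, each inset 26 mm from the nearest pair of top edges, running from the floor. Four apron rails, 44 mm thick and 81 mm tall, run between adjacent legs with their top edges flush with the underside of the top and their outer faces flush with the legs' outer faces.

B is a rectangular door frame: two vertical jambs of 48×191 mm section, 1953 mm tall, with a clear opening 749 mm wide between their inner faces. A header 91 mm tall and 191 mm deep lies on top of the jambs and spans the full outside width.

C is a bench: a 1930×389 mm seat slab, 31 mm thick, top at z = 478 mm, on four 76×76 mm square legs flush with the seat corners and standing on z = 0.

The door frame is on top of the table. The bench is on the floor beside the table on its +y side.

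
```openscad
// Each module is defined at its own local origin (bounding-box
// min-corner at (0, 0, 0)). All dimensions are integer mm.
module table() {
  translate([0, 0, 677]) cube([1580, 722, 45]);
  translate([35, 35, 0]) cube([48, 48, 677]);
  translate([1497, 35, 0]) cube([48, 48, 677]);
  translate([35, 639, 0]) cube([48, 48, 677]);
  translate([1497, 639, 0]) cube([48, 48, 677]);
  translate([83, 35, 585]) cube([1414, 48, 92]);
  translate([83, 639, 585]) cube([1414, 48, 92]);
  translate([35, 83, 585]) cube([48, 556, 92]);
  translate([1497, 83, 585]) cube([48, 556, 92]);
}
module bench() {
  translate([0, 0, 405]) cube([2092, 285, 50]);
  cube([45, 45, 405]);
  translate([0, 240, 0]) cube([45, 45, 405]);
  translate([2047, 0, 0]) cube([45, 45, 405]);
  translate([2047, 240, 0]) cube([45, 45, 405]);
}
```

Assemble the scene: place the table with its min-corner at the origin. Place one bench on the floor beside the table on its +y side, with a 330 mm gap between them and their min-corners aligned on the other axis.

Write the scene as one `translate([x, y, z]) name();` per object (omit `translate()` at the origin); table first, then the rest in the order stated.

table();
translate([0, 1052, 0]) bench();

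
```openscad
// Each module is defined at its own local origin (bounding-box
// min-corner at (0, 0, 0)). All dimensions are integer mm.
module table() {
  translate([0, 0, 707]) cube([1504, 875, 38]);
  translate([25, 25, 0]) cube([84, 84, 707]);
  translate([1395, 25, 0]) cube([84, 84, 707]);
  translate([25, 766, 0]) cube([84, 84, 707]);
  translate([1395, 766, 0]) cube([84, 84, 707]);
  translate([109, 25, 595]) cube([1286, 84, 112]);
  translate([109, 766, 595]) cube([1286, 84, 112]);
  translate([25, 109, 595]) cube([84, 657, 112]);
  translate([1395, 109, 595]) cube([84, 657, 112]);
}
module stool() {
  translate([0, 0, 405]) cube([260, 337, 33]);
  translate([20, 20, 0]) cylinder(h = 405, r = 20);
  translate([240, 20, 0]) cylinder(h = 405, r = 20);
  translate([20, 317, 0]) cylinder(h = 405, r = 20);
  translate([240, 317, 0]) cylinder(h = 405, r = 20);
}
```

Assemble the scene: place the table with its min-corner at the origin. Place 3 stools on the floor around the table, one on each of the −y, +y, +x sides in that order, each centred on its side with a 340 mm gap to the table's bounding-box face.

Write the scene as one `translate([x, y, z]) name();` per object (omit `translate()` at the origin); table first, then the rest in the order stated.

table();
translate([622, -677, 0]) stool();
translate([622, 1215, 0]) stool();
translate([1844, 269, 0]) stool();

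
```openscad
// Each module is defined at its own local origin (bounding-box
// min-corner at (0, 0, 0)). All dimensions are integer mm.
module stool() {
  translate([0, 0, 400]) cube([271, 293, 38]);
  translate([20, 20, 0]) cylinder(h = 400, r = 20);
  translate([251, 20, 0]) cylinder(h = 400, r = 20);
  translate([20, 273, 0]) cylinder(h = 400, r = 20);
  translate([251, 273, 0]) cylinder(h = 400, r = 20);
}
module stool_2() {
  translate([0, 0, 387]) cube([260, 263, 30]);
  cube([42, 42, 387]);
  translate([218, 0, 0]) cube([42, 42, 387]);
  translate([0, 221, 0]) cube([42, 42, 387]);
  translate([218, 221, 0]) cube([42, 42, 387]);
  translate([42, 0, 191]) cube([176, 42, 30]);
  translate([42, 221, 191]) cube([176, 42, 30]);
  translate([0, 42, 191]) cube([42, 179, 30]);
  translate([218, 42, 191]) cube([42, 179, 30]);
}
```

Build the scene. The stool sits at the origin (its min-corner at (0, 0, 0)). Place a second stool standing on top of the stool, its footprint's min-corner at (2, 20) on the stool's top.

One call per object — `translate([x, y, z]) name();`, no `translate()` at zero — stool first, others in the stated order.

stool();
translate([2, 20, 438]) stool_2();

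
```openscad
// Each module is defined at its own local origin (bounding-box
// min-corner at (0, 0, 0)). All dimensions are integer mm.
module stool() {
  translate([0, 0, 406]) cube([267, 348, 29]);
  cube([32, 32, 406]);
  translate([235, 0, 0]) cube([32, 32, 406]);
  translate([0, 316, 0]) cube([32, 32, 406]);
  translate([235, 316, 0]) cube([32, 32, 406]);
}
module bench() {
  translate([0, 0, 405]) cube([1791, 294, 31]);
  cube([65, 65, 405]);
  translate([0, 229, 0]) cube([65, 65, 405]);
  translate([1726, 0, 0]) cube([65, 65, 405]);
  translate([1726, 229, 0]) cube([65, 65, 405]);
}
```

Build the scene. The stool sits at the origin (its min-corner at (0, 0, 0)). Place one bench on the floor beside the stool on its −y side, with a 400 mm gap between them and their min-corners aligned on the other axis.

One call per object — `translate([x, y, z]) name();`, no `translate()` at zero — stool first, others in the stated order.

stool();
translate([0, -694, 0]) bench();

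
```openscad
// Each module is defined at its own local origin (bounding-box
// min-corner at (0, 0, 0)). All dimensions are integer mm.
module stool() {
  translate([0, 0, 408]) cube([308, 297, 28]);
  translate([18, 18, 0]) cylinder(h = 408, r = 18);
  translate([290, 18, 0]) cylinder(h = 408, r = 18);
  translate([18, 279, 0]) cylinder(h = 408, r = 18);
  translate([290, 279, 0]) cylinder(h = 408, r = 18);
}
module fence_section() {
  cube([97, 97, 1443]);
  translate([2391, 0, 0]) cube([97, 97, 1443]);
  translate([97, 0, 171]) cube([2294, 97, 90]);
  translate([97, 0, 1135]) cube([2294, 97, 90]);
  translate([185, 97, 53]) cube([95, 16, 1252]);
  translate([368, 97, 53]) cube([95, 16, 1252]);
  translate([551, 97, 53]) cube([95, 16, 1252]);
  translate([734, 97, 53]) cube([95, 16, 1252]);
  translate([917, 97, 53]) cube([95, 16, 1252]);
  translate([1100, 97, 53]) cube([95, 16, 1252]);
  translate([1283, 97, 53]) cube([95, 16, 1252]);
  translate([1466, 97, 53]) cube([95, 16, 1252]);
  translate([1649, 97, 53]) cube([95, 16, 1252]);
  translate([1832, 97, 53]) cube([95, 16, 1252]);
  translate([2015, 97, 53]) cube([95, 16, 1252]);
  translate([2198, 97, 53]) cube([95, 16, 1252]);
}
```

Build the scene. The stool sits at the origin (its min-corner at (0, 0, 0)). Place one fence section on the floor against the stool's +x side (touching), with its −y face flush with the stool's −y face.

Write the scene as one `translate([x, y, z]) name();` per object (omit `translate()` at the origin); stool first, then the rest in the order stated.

stool();
translate([308, 0, 0]) fence_section();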